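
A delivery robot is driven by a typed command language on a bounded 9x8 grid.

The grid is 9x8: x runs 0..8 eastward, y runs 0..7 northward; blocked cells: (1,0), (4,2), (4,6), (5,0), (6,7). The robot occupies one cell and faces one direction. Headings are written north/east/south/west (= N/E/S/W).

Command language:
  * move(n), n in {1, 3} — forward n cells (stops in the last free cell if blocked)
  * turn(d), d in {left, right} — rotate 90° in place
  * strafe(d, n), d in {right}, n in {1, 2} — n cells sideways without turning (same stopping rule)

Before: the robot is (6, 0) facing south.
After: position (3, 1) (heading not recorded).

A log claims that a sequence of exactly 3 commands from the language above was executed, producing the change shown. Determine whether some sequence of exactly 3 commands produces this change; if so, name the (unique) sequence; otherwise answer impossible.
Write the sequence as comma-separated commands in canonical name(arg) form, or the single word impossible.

turn(right), strafe(right, 1), move(3)

key: order matters: swapping turn(right) and move(3) lands elsewhere
from: (6, 0) facing south
[1] after turn(right): (6, 0) facing west
[2] after strafe(right, 1): (6, 1) facing west
[3] after move(3): (3, 1) facing west
no other 3-command option fits: unique.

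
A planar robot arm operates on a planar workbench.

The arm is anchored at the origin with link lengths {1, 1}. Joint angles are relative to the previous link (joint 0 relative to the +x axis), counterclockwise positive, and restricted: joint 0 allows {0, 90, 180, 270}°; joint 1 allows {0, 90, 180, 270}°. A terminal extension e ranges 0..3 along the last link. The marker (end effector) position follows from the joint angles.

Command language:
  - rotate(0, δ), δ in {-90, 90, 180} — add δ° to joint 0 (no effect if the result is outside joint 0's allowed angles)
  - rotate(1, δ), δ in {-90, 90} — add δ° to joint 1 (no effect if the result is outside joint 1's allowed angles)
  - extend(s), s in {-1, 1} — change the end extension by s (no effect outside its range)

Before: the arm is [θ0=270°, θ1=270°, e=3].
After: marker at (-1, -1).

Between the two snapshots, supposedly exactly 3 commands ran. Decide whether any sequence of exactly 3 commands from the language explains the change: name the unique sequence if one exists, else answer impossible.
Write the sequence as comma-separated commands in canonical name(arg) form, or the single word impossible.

t0: [θ0=270°, θ1=270°, e=3]
[1] after extend(-1): [θ0=270°, θ1=270°, e=2]
[2] after extend(-1): [θ0=270°, θ1=270°, e=1]
[3] after extend(-1): [θ0=270°, θ1=270°, e=0]
all 343 alternatives checked — unique.

extend(-1), extend(-1), extend(-1)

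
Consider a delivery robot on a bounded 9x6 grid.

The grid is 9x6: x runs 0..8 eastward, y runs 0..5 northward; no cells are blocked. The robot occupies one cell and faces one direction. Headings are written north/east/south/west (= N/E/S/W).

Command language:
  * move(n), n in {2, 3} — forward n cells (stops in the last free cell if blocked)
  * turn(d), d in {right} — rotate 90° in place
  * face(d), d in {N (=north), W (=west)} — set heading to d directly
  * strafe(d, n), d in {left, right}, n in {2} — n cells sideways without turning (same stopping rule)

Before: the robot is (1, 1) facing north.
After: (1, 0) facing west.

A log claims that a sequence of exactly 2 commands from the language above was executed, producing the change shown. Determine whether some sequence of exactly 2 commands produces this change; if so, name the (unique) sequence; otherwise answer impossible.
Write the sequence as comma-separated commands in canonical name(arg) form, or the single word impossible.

face(W), strafe(left, 2)

key: strafe(left, 2) runs into the grid edge before its full distance
start: (1, 1) facing north
t=1 face(W) ⇒ (1, 1) facing west
t=2 strafe(left, 2) ⇒ (1, 0) facing west
uniquely the one of 49 2-step routes that fits.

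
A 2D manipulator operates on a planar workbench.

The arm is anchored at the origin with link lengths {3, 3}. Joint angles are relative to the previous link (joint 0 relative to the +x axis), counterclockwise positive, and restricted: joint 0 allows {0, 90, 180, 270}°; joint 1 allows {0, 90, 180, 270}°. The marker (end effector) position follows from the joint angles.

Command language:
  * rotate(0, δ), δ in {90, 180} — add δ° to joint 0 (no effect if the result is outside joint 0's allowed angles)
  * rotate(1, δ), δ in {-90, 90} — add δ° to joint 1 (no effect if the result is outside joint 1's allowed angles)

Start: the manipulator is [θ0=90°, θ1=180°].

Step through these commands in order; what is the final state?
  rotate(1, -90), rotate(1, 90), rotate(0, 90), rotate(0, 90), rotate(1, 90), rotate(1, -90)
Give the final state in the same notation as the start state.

t0: [θ0=90°, θ1=180°]
[1] after rotate(1, -90): [θ0=90°, θ1=90°]
[2] after rotate(1, 90): [θ0=90°, θ1=180°]
[3] after rotate(0, 90): [θ0=180°, θ1=180°]
[4] after rotate(0, 90): [θ0=270°, θ1=180°]
[5] after rotate(1, 90): [θ0=270°, θ1=270°]
[6] after rotate(1, -90): [θ0=270°, θ1=180°]

[θ0=270°, θ1=180°]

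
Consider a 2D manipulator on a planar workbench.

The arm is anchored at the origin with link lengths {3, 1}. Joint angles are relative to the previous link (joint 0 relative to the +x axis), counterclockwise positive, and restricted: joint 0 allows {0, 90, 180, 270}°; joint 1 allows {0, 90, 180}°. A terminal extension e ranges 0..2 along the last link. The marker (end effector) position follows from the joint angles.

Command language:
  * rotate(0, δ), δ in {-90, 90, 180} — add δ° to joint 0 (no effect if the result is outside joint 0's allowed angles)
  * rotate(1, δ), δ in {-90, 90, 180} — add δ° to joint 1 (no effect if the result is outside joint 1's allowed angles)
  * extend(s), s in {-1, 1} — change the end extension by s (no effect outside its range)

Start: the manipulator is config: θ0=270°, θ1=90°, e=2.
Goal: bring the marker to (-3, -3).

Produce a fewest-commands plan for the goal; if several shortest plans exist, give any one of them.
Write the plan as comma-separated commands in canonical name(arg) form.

from: config: θ0=270°, θ1=90°, e=2
step 1 (rotate(0, -90)): config: θ0=180°, θ1=90°, e=2
minimal: 1 command(s), checked below 1.

rotate(0, -90)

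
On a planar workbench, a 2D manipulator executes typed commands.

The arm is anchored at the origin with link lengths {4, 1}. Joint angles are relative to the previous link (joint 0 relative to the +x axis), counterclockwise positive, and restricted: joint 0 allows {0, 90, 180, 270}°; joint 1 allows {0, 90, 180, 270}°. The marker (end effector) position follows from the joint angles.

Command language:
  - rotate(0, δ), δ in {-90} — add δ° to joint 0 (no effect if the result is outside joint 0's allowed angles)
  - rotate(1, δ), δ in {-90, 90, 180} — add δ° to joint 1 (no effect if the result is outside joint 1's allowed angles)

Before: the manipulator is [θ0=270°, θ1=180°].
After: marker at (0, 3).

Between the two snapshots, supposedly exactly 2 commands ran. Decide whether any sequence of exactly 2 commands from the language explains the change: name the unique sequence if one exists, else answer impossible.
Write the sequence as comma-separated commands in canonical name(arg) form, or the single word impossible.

rotate(0, -90), rotate(0, -90)

t0: [θ0=270°, θ1=180°]
[1] after rotate(0, -90): [θ0=180°, θ1=180°]
[2] after rotate(0, -90): [θ0=90°, θ1=180°]
uniquely the one of 16 2-step routes that fits.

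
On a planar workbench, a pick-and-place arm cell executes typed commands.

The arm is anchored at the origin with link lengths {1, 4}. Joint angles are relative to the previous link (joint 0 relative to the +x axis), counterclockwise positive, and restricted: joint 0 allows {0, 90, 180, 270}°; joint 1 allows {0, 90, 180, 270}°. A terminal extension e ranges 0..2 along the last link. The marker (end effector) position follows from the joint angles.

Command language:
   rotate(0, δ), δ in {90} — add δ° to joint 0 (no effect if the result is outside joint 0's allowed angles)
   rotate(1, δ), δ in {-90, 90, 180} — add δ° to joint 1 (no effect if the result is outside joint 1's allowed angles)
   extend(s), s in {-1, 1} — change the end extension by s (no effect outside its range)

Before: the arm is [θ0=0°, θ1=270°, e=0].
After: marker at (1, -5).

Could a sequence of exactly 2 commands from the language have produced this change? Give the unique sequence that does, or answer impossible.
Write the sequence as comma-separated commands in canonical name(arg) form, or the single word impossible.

key: order matters: swapping extend(-1) and extend(1) lands elsewhere
t0: [θ0=0°, θ1=270°, e=0]
1. extend(-1) → [θ0=0°, θ1=270°, e=0]
2. extend(1) → [θ0=0°, θ1=270°, e=1]
no rival 2-sequence matches.

extend(-1), extend(1)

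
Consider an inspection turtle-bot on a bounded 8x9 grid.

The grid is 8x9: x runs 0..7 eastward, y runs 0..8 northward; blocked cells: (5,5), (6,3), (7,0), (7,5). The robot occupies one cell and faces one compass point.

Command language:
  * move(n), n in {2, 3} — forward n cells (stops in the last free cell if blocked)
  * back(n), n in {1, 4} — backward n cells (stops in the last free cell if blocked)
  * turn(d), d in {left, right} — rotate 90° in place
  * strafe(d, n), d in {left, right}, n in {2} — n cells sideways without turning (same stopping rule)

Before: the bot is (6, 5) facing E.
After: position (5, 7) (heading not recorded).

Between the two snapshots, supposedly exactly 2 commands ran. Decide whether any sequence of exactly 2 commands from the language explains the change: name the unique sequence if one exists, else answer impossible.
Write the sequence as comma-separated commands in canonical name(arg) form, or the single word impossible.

key: order matters: swapping strafe(left, 2) and back(1) lands elsewhere
begin: (6, 5) facing E
1. strafe(left, 2) → (6, 7) facing E
2. back(1) → (5, 7) facing E
uniquely the one of 64 2-step routes that fits.

strafe(left, 2), back(1)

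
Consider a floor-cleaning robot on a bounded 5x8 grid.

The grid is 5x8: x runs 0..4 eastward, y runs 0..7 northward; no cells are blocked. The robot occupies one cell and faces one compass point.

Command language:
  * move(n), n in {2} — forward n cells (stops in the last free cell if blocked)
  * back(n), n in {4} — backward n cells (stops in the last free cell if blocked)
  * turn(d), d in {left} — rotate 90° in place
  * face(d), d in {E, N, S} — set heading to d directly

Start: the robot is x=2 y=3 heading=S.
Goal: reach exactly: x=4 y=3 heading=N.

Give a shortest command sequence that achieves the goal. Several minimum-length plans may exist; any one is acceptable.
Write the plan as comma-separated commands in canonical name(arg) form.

start: x=2 y=3 heading=S
step 1 (face(E)): x=2 y=3 heading=E
step 2 (move(2)): x=4 y=3 heading=E
step 3 (turn(left)): x=4 y=3 heading=N
nothing shorter than 3 reaches the goal.

face(E), move(2), turn(left)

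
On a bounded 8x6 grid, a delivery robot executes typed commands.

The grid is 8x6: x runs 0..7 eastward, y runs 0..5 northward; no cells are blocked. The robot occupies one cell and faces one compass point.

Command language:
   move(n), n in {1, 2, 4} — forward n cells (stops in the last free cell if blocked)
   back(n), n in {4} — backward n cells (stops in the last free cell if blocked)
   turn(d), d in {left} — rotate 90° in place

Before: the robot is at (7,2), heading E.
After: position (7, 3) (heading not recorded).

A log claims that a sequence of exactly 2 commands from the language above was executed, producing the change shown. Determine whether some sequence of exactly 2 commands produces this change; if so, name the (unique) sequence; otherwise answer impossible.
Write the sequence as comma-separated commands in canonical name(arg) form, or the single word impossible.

key: running move(1) before turn(left) would end elsewhere — order is forced
t0: at (7,2), heading E
1. turn(left) → at (7,2), heading N
2. move(1) → at (7,3), heading N
all 25 alternatives checked — unique.

turn(left), move(1)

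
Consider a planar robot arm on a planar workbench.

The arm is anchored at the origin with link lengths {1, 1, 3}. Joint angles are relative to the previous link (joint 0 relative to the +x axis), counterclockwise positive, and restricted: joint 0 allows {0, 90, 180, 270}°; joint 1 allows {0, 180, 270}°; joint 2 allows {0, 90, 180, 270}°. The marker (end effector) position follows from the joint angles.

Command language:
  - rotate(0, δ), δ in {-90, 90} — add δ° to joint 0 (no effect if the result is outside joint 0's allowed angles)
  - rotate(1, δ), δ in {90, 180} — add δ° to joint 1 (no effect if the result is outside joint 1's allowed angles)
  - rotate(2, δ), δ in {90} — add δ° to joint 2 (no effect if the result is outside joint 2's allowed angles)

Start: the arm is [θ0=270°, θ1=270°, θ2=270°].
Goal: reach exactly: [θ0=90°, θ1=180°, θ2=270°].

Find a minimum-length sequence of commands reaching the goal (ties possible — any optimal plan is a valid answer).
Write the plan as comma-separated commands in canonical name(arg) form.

from: [θ0=270°, θ1=270°, θ2=270°]
[1] after rotate(0, -90): [θ0=180°, θ1=270°, θ2=270°]
[2] after rotate(0, -90): [θ0=90°, θ1=270°, θ2=270°]
[3] after rotate(1, 90): [θ0=90°, θ1=0°, θ2=270°]
[4] after rotate(1, 180): [θ0=90°, θ1=180°, θ2=270°]
no 3-step plan works, so 4 is optimal.

rotate(0, -90), rotate(0, -90), rotate(1, 90), rotate(1, 180)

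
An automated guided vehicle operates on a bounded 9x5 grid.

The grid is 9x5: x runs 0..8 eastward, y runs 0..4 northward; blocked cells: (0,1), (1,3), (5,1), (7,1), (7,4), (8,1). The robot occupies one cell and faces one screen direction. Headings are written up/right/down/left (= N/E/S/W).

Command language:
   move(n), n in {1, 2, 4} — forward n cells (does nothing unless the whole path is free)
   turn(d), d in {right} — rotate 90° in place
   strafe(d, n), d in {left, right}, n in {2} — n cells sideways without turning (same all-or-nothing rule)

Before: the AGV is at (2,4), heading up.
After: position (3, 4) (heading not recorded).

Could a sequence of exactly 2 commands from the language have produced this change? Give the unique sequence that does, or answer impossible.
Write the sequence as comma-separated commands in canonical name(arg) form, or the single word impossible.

key: order matters: swapping turn(right) and move(1) lands elsewhere
initial: at (2,4), heading up
t=1 turn(right) ⇒ at (2,4), heading right
t=2 move(1) ⇒ at (3,4), heading right
no rival 2-sequence matches.

turn(right), move(1)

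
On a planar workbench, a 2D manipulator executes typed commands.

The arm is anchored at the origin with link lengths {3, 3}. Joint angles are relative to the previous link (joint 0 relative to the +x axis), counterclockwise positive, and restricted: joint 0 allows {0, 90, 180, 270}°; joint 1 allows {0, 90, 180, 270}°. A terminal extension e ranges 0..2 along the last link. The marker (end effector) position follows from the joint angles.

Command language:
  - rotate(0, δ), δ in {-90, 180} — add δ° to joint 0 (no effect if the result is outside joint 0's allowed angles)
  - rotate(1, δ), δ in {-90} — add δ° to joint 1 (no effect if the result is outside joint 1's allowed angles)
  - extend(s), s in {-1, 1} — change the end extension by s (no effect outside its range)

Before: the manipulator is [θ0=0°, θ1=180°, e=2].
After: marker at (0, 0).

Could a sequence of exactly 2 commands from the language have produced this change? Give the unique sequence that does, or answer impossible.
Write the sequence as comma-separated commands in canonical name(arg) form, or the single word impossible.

start: [θ0=0°, θ1=180°, e=2]
[1] after extend(-1): [θ0=0°, θ1=180°, e=1]
[2] after extend(-1): [θ0=0°, θ1=180°, e=0]
no other 2-command option fits: unique.

extend(-1), extend(-1)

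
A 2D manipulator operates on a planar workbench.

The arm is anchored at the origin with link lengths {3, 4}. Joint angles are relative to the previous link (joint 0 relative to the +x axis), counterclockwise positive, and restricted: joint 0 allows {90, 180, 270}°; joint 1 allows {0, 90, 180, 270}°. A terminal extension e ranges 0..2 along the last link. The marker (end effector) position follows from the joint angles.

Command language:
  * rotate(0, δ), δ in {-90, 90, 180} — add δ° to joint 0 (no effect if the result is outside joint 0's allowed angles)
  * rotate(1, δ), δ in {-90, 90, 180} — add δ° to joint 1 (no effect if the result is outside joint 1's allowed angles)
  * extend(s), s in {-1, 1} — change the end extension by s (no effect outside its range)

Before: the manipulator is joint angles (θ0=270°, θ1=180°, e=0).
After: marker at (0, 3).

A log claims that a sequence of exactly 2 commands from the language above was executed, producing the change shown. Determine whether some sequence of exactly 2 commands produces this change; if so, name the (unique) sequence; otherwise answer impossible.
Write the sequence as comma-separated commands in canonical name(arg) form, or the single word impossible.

extend(1), extend(1)

start: joint angles (θ0=270°, θ1=180°, e=0)
step 1 (extend(1)): joint angles (θ0=270°, θ1=180°, e=1)
step 2 (extend(1)): joint angles (θ0=270°, θ1=180°, e=2)
all 64 alternatives checked — unique.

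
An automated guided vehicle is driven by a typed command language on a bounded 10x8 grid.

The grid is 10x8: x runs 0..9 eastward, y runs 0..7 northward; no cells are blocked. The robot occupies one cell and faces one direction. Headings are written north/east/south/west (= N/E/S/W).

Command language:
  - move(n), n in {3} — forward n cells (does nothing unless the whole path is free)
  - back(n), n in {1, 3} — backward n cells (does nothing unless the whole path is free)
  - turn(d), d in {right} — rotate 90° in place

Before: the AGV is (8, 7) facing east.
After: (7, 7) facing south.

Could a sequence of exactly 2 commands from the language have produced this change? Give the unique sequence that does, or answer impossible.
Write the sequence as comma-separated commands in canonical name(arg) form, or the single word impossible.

key: cell and facing (now S) both changed — the 2 commands mix motion and turning
initial: (8, 7) facing east
step 1 (back(1)): (7, 7) facing east
step 2 (turn(right)): (7, 7) facing south
no rival 2-sequence matches.

back(1), turn(right)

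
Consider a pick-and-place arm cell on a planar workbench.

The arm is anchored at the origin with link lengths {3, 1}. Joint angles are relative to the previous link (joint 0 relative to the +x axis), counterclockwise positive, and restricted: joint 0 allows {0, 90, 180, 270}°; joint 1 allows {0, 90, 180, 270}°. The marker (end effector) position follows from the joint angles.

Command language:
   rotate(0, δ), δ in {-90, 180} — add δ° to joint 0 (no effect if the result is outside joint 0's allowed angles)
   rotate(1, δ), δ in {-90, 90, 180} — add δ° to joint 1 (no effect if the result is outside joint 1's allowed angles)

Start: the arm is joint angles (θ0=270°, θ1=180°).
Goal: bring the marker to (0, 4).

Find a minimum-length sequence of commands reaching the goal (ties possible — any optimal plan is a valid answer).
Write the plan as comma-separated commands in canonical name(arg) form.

rotate(1, 180), rotate(0, 180)

t0: joint angles (θ0=270°, θ1=180°)
[1] after rotate(1, 180): joint angles (θ0=270°, θ1=0°)
[2] after rotate(0, 180): joint angles (θ0=90°, θ1=0°)
nothing shorter than 2 reaches the goal.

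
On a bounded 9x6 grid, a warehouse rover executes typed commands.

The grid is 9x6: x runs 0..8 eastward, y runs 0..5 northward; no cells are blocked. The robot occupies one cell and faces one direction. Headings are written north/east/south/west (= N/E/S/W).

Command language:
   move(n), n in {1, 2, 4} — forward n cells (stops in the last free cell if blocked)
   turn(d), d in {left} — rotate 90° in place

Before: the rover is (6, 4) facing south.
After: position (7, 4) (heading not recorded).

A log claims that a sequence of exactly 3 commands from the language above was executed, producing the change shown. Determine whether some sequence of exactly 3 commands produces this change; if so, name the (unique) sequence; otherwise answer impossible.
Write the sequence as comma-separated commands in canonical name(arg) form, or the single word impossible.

turn(left), move(1), turn(left)

t0: (6, 4) facing south
step 1 (turn(left)): (6, 4) facing east
step 2 (move(1)): (7, 4) facing east
step 3 (turn(left)): (7, 4) facing north
no rival 3-sequence matches.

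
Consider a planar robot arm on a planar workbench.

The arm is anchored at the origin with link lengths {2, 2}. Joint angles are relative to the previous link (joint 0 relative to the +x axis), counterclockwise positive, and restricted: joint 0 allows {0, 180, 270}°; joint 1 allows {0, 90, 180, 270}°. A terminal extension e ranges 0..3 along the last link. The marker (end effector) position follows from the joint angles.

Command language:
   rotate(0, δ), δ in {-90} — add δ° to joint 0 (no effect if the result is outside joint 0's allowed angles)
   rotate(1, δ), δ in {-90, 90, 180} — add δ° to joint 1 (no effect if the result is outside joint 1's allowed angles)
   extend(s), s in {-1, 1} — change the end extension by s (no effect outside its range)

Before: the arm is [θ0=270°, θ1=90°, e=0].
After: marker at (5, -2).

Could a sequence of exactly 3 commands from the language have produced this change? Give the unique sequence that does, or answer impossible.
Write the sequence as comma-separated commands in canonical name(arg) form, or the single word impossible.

extend(1), extend(1), extend(1)

t0: [θ0=270°, θ1=90°, e=0]
[1] after extend(1): [θ0=270°, θ1=90°, e=1]
[2] after extend(1): [θ0=270°, θ1=90°, e=2]
[3] after extend(1): [θ0=270°, θ1=90°, e=3]
no other 3-command option fits: unique.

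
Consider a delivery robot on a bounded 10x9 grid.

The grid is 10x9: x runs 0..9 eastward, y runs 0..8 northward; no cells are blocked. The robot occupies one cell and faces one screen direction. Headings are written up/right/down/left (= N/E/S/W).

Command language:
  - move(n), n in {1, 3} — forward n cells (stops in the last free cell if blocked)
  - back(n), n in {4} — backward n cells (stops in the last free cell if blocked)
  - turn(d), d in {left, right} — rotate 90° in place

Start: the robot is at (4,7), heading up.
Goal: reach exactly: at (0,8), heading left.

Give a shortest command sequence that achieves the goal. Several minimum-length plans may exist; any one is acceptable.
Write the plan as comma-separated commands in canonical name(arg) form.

initial: at (4,7), heading up
[1] after move(3): at (4,8), heading up
[2] after turn(left): at (4,8), heading left
[3] after move(3): at (1,8), heading left
[4] after move(3): at (0,8), heading left
nothing shorter than 4 reaches the goal.

move(3), turn(left), move(3), move(3)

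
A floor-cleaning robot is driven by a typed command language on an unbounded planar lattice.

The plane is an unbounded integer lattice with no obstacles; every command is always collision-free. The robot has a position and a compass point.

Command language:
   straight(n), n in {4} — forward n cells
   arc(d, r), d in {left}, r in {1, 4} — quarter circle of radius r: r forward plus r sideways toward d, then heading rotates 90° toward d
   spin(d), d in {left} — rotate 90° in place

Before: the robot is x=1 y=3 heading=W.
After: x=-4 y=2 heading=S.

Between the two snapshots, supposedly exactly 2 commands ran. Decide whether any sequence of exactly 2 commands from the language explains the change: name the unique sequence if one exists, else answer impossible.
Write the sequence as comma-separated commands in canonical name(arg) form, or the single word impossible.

straight(4), arc(left, 1)

key: order matters: swapping straight(4) and arc(left, 1) lands elsewhere
start: x=1 y=3 heading=W
1. straight(4) → x=-3 y=3 heading=W
2. arc(left, 1) → x=-4 y=2 heading=S
no other 2-command option fits: unique.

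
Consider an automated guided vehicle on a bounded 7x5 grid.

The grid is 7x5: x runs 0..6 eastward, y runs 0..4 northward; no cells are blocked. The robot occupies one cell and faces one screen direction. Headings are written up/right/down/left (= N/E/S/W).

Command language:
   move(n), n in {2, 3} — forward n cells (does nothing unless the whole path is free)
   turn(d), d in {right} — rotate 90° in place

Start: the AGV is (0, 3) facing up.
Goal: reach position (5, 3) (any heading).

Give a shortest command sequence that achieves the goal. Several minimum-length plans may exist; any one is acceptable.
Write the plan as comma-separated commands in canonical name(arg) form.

turn(right), move(3), move(2)

initial: (0, 3) facing up
1. turn(right) → (0, 3) facing right
2. move(3) → (3, 3) facing right
3. move(2) → (5, 3) facing right
nothing shorter than 3 reaches the goal.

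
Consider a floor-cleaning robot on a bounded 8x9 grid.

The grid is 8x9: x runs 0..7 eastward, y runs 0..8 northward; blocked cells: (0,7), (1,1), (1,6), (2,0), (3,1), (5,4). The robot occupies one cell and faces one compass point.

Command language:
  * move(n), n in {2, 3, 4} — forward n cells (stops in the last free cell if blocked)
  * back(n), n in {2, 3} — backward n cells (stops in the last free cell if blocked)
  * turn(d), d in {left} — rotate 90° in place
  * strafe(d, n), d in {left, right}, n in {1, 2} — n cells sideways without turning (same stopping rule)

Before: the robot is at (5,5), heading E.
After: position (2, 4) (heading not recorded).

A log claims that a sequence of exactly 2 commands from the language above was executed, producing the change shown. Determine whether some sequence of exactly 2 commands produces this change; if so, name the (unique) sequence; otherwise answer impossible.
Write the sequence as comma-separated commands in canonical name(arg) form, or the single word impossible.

back(3), strafe(right, 1)

key: order matters: swapping back(3) and strafe(right, 1) lands elsewhere
start: at (5,5), heading E
[1] after back(3): at (2,5), heading E
[2] after strafe(right, 1): at (2,4), heading E
all 100 alternatives checked — unique.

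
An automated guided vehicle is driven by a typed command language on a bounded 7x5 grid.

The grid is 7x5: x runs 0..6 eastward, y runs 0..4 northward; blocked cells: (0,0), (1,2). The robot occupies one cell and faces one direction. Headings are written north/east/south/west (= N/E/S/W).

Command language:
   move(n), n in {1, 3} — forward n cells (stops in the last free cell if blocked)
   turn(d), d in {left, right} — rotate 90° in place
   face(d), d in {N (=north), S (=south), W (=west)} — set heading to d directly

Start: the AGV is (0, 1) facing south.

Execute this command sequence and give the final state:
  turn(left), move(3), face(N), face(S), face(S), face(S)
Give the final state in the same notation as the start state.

t0: (0, 1) facing south
1. turn(left) → (0, 1) facing east
2. move(3) → (3, 1) facing east
3. face(N) → (3, 1) facing north
4. face(S) → (3, 1) facing south
5. face(S) → (3, 1) facing south
6. face(S) → (3, 1) facing south

(3, 1) facing south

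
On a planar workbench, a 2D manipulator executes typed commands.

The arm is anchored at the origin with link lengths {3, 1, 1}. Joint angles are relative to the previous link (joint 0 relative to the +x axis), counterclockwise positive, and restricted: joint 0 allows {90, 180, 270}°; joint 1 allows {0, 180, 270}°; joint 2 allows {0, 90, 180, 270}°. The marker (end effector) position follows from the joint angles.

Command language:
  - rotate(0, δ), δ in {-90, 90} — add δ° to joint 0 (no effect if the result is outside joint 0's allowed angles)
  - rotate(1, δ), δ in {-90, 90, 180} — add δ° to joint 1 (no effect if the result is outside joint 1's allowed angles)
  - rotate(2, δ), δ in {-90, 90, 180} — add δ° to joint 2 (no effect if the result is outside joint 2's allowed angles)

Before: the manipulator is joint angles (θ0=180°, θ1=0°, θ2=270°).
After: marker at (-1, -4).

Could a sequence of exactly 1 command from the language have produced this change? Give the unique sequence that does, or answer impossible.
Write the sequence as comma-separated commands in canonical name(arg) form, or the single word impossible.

rotate(0, 90)

from: joint angles (θ0=180°, θ1=0°, θ2=270°)
1. rotate(0, 90) → joint angles (θ0=270°, θ1=0°, θ2=270°)
no rival 1-sequence matches.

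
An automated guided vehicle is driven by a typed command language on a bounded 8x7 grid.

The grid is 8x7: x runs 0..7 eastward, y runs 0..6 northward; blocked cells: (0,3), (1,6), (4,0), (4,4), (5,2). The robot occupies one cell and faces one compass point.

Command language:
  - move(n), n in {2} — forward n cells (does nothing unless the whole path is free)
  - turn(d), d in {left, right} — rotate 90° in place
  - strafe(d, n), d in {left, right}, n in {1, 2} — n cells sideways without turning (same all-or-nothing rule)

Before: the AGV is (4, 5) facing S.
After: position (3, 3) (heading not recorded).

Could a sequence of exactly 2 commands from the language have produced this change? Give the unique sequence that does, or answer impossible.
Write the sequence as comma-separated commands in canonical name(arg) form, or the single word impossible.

key: order matters: swapping strafe(right, 1) and move(2) lands elsewhere
from: (4, 5) facing S
step 1 (strafe(right, 1)): (3, 5) facing S
step 2 (move(2)): (3, 3) facing S
all 49 alternatives checked — unique.

strafe(right, 1), move(2)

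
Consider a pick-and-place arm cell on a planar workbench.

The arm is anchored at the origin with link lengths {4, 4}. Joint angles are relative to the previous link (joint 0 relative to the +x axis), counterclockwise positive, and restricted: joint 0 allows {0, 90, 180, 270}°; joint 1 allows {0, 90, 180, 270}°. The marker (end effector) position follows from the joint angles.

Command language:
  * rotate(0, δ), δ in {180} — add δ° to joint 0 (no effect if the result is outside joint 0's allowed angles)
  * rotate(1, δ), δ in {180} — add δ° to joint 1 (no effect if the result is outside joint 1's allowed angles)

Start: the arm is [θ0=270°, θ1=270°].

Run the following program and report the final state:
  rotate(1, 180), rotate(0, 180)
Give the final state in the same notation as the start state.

initial: [θ0=270°, θ1=270°]
[1] after rotate(1, 180): [θ0=270°, θ1=90°]
[2] after rotate(0, 180): [θ0=90°, θ1=90°]

[θ0=90°, θ1=90°]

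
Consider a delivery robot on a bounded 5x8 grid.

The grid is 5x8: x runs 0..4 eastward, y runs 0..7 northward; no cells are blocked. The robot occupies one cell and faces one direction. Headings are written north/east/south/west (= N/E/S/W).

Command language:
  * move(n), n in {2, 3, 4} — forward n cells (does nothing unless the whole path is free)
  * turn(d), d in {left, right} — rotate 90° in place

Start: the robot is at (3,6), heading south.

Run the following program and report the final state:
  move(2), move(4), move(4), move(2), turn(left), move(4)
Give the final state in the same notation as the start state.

from: at (3,6), heading south
[1] after move(2): at (3,4), heading south
[2] after move(4): at (3,0), heading south
[3] after move(4): at (3,0), heading south
[4] after move(2): at (3,0), heading south
[5] after turn(left): at (3,0), heading east
[6] after move(4): at (3,0), heading east

at (3,0), heading east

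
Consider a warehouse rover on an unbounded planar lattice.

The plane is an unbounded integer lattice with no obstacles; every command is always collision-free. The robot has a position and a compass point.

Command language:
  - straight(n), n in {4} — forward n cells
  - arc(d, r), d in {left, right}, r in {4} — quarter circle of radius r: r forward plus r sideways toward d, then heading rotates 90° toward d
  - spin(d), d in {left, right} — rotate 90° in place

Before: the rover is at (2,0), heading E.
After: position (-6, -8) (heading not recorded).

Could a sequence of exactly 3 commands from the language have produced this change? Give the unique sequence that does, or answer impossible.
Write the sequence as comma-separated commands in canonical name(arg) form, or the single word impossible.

spin(right), arc(right, 4), arc(left, 4)

key: running arc(left, 4) before spin(right) would end elsewhere — order is forced
initial: at (2,0), heading E
1. spin(right) → at (2,0), heading S
2. arc(right, 4) → at (-2,-4), heading W
3. arc(left, 4) → at (-6,-8), heading S
all 125 alternatives checked — unique.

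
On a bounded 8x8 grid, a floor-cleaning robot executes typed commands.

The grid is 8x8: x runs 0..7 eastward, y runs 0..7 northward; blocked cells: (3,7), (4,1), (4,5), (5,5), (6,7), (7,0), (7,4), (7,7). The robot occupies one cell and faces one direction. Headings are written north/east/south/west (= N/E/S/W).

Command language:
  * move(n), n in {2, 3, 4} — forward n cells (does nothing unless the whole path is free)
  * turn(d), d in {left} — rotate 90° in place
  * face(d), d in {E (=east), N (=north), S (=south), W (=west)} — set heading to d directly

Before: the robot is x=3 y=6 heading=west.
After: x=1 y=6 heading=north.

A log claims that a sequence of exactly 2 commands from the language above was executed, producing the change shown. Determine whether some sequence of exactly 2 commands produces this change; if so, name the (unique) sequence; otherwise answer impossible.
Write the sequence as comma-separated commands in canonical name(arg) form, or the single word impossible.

key: order matters: swapping move(2) and face(N) lands elsewhere
from: x=3 y=6 heading=west
1. move(2) → x=1 y=6 heading=west
2. face(N) → x=1 y=6 heading=north
uniquely the one of 64 2-step routes that fits.

move(2), face(N)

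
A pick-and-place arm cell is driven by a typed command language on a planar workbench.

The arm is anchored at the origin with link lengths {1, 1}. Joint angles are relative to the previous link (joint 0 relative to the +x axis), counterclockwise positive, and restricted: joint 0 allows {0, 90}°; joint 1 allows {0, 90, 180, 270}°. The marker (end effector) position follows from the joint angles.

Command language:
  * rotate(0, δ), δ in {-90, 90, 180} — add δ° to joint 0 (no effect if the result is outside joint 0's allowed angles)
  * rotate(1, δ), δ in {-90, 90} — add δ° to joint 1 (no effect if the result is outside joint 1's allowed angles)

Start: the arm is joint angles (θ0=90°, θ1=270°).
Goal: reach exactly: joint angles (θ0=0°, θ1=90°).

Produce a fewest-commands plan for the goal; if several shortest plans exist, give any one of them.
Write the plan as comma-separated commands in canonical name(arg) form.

start: joint angles (θ0=90°, θ1=270°)
step 1 (rotate(1, 90)): joint angles (θ0=90°, θ1=0°)
step 2 (rotate(1, 90)): joint angles (θ0=90°, θ1=90°)
step 3 (rotate(0, -90)): joint angles (θ0=0°, θ1=90°)
nothing shorter than 3 reaches the goal.

rotate(1, 90), rotate(1, 90), rotate(0, -90)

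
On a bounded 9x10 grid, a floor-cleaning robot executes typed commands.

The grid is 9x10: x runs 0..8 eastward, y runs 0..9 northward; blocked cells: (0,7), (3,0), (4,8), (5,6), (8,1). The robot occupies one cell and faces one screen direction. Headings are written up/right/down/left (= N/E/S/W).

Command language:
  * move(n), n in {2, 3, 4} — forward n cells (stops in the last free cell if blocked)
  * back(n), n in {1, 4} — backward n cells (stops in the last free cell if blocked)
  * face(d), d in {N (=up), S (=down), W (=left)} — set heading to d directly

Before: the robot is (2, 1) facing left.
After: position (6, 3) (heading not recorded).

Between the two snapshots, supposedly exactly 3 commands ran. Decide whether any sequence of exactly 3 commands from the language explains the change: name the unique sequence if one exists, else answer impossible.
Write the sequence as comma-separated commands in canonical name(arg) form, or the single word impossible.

back(4), face(N), move(2)

key: order matters: swapping back(4) and move(2) lands elsewhere
begin: (2, 1) facing left
step 1 (back(4)): (6, 1) facing left
step 2 (face(N)): (6, 1) facing up
step 3 (move(2)): (6, 3) facing up
uniquely the one of 512 3-step routes that fits.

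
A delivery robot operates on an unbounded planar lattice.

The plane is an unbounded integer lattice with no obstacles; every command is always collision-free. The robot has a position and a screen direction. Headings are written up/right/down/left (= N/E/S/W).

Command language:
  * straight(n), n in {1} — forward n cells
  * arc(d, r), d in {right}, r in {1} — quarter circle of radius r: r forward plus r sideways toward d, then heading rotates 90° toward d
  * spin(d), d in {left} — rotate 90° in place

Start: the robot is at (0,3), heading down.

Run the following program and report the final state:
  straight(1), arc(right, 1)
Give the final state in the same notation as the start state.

at (-1,1), heading left

initial: at (0,3), heading down
[1] after straight(1): at (0,2), heading down
[2] after arc(right, 1): at (-1,1), heading left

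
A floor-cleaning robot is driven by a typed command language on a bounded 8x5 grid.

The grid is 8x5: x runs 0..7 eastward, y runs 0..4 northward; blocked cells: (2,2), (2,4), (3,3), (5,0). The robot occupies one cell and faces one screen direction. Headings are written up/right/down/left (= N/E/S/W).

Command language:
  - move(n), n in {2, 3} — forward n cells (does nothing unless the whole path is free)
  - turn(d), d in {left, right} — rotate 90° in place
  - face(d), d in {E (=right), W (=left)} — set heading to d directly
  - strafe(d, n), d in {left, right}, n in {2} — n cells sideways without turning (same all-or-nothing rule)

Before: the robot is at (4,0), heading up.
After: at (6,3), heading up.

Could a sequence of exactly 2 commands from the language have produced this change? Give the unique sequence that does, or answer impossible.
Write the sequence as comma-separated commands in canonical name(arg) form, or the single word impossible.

key: still facing N at the end — nothing in the sequence rotates
t0: at (4,0), heading up
1. move(3) → at (4,3), heading up
2. strafe(right, 2) → at (6,3), heading up
no rival 2-sequence matches.

move(3), strafe(right, 2)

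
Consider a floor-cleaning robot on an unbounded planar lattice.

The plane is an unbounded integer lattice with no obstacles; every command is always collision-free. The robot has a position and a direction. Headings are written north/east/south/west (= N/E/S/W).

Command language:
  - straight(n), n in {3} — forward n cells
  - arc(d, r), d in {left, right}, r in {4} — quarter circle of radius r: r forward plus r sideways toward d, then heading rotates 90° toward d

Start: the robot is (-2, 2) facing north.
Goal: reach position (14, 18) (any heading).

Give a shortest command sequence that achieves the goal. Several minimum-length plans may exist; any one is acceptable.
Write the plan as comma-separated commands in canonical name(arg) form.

arc(right, 4), arc(left, 4), arc(right, 4), arc(left, 4)

initial: (-2, 2) facing north
t=1 arc(right, 4) ⇒ (2, 6) facing east
t=2 arc(left, 4) ⇒ (6, 10) facing north
t=3 arc(right, 4) ⇒ (10, 14) facing east
t=4 arc(left, 4) ⇒ (14, 18) facing north
shorter routes all fall short; 4 is best.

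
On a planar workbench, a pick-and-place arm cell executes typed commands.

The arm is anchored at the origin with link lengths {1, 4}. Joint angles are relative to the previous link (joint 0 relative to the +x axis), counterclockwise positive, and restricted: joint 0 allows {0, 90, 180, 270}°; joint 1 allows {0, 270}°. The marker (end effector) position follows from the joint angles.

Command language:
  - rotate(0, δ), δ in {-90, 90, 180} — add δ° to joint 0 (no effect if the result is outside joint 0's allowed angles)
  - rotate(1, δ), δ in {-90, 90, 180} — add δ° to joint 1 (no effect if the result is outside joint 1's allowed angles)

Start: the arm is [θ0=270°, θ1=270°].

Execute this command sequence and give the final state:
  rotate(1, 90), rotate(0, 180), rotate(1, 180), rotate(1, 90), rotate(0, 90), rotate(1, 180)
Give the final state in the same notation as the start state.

[θ0=180°, θ1=0°]

initial: [θ0=270°, θ1=270°]
step 1 (rotate(1, 90)): [θ0=270°, θ1=0°]
step 2 (rotate(0, 180)): [θ0=90°, θ1=0°]
step 3 (rotate(1, 180)): [θ0=90°, θ1=0°]
step 4 (rotate(1, 90)): [θ0=90°, θ1=0°]
step 5 (rotate(0, 90)): [θ0=180°, θ1=0°]
step 6 (rotate(1, 180)): [θ0=180°, θ1=0°]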